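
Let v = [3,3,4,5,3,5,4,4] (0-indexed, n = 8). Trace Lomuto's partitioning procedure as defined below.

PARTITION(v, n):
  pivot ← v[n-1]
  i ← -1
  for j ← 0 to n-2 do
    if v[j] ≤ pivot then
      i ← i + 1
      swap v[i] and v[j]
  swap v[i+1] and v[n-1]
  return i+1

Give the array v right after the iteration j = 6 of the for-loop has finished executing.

[3,3,4,3,4,5,5,4]

pivot = v[7] = 4; i = -1
j=0: v[0]=3 ≤ 4 → i=0, swap v[0],v[0] (no change) → [3,3,4,5,3,5,4,4]
j=1: v[1]=3 ≤ 4 → i=1, swap v[1],v[1] (no change) → [3,3,4,5,3,5,4,4]
j=2: v[2]=4 ≤ 4 → i=2, swap v[2],v[2] (no change) → [3,3,4,5,3,5,4,4]
j=3: v[3]=5 > 4 → no swap
j=4: v[4]=3 ≤ 4 → i=3, swap v[3],v[4] → [3,3,4,3,5,5,4,4]
j=5: v[5]=5 > 4 → no swap
j=6: v[6]=4 ≤ 4 → i=4, swap v[4],v[6] → [3,3,4,3,4,5,5,4]
(after j=6) v = [3,3,4,3,4,5,5,4]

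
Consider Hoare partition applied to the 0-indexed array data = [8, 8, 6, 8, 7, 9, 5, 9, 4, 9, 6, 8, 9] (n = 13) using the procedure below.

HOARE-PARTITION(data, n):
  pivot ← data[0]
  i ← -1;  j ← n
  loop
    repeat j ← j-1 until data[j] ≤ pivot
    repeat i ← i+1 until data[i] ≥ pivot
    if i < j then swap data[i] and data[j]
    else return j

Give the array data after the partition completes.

[8, 6, 6, 4, 7, 5, 9, 9, 8, 9, 8, 8, 9]

pivot=8
j stops at 11 (8), i stops at 0 (8); swap ⇒ [8, 8, 6, 8, 7, 9, 5, 9, 4, 9, 6, 8, 9]
j stops at 10 (6), i stops at 1 (8); swap ⇒ [8, 6, 6, 8, 7, 9, 5, 9, 4, 9, 8, 8, 9]
j stops at 8 (4), i stops at 3 (8); swap ⇒ [8, 6, 6, 4, 7, 9, 5, 9, 8, 9, 8, 8, 9]
j stops at 6 (5), i stops at 5 (9); swap ⇒ [8, 6, 6, 4, 7, 5, 9, 9, 8, 9, 8, 8, 9]
j stops at 5, i stops at 6; i≥j ⇒ return 5. data=[8, 6, 6, 4, 7, 5, 9, 9, 8, 9, 8, 8, 9]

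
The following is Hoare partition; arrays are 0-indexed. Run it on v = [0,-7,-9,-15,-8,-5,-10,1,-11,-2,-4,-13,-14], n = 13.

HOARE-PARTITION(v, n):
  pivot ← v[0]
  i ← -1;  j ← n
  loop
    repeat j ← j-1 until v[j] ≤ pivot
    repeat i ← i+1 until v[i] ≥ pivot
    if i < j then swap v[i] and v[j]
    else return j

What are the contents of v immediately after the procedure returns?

[-14,-7,-9,-15,-8,-5,-10,-13,-11,-2,-4,1,0]

pivot=0
j stops at 12 (-14), i stops at 0 (0); swap ⇒ [-14,-7,-9,-15,-8,-5,-10,1,-11,-2,-4,-13,0]
j stops at 11 (-13), i stops at 7 (1); swap ⇒ [-14,-7,-9,-15,-8,-5,-10,-13,-11,-2,-4,1,0]
j stops at 10, i stops at 11; i≥j ⇒ return 10. v=[-14,-7,-9,-15,-8,-5,-10,-13,-11,-2,-4,1,0]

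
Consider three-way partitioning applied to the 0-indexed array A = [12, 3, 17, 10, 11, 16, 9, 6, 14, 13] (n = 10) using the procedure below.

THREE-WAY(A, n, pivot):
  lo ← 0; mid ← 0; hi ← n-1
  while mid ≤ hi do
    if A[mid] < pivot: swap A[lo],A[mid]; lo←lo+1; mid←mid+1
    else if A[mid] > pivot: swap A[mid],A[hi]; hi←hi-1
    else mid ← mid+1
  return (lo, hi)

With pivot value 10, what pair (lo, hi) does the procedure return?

(3, 3)

lo=0 mid=0 hi=9
12>10: swap(0,9), hi=8 ⇒ [13, 3, 17, 10, 11, 16, 9, 6, 14, 12]
13>10: swap(0,8), hi=7 ⇒ [14, 3, 17, 10, 11, 16, 9, 6, 13, 12]
14>10: swap(0,7), hi=6 ⇒ [6, 3, 17, 10, 11, 16, 9, 14, 13, 12]
6<10: swap(0,0), lo=1 mid=1 ⇒ [6, 3, 17, 10, 11, 16, 9, 14, 13, 12]
3<10: swap(1,1), lo=2 mid=2 ⇒ [6, 3, 17, 10, 11, 16, 9, 14, 13, 12]
17>10: swap(2,6), hi=5 ⇒ [6, 3, 9, 10, 11, 16, 17, 14, 13, 12]
9<10: swap(2,2), lo=3 mid=3 ⇒ [6, 3, 9, 10, 11, 16, 17, 14, 13, 12]
10=10: mid=4
11>10: swap(4,5), hi=4 ⇒ [6, 3, 9, 10, 16, 11, 17, 14, 13, 12]
16>10: swap(4,4), hi=3 ⇒ [6, 3, 9, 10, 16, 11, 17, 14, 13, 12]
done. lo=3 hi=3; A=[6, 3, 9, 10, 16, 11, 17, 14, 13, 12]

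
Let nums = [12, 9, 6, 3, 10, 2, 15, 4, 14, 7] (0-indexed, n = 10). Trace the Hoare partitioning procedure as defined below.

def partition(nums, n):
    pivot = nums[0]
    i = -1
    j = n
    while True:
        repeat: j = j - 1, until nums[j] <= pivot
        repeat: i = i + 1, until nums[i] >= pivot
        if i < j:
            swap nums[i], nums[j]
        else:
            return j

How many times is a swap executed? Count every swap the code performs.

2

pivot = nums[0] = 12; i = -1, j = 10
j→9 (nums[9]=7≤12), i→0 (nums[0]=12≥12); i<j, swap → [7, 9, 6, 3, 10, 2, 15, 4, 14, 12]
j→7 (nums[7]=4≤12), i→6 (nums[6]=15≥12); i<j, swap → [7, 9, 6, 3, 10, 2, 4, 15, 14, 12]
j→6, i→7; i≥j, return j=6. nums = [7, 9, 6, 3, 10, 2, 4, 15, 14, 12]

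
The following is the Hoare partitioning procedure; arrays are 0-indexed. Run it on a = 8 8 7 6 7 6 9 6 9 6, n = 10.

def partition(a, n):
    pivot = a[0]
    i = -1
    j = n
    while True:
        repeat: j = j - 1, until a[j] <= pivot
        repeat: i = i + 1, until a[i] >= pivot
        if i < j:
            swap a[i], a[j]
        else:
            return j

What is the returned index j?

pivot = a[0] = 8; i = -1, j = 10
j→9 (a[9]=6≤8), i→0 (a[0]=8≥8); i<j, swap → 6 8 7 6 7 6 9 6 9 8
j→7 (a[7]=6≤8), i→1 (a[1]=8≥8); i<j, swap → 6 6 7 6 7 6 9 8 9 8
j→5, i→6; i≥j, return j=5. a = 6 6 7 6 7 6 9 8 9 8

5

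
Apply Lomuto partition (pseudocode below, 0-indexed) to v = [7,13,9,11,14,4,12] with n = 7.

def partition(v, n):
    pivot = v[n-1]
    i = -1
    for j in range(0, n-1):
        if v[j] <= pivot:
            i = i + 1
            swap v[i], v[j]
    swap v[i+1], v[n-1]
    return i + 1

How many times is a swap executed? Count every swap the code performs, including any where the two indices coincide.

pivot = v[6] = 12; i = -1
j=0: v[0]=7 ≤ 12 → i=0, swap v[0],v[0] (no change) → [7,13,9,11,14,4,12]
j=1: v[1]=13 > 12 → no swap
j=2: v[2]=9 ≤ 12 → i=1, swap v[1],v[2] → [7,9,13,11,14,4,12]
j=3: v[3]=11 ≤ 12 → i=2, swap v[2],v[3] → [7,9,11,13,14,4,12]
j=4: v[4]=14 > 12 → no swap
j=5: v[5]=4 ≤ 12 → i=3, swap v[3],v[5] → [7,9,11,4,14,13,12]
final swap v[4],v[6] → [7,9,11,4,12,13,14]; return 4

5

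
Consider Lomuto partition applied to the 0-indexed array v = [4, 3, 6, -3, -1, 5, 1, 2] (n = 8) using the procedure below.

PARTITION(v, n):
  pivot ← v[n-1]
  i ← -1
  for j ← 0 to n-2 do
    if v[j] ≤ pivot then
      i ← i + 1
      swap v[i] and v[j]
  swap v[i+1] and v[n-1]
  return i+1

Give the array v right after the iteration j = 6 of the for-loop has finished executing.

pivot=2, i=-1
j=0: 4>2, skip
j=1: 3>2, skip
j=2: 6>2, skip
j=3: -3≤2, i=0, swap(0,3) ⇒ [-3, 3, 6, 4, -1, 5, 1, 2]
j=4: -1≤2, i=1, swap(1,4) ⇒ [-3, -1, 6, 4, 3, 5, 1, 2]
j=5: 5>2, skip
j=6: 1≤2, i=2, swap(2,6) ⇒ [-3, -1, 1, 4, 3, 5, 6, 2]
(after j=6) v = [-3, -1, 1, 4, 3, 5, 6, 2]

[-3, -1, 1, 4, 3, 5, 6, 2]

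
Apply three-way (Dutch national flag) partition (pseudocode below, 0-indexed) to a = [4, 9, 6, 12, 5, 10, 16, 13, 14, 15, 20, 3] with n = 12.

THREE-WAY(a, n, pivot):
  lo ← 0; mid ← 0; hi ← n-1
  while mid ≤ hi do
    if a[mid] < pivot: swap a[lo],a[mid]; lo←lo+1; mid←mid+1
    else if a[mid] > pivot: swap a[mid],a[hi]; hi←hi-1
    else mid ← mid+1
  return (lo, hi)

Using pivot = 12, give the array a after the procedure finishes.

pivot = 12; lo=0, mid=0, hi=11
a[mid]=4<12: swap a[0],a[0]; lo=1,mid=1 → [4, 9, 6, 12, 5, 10, 16, 13, 14, 15, 20, 3]
a[mid]=9<12: swap a[1],a[1]; lo=2,mid=2 → [4, 9, 6, 12, 5, 10, 16, 13, 14, 15, 20, 3]
a[mid]=6<12: swap a[2],a[2]; lo=3,mid=3 → [4, 9, 6, 12, 5, 10, 16, 13, 14, 15, 20, 3]
a[mid]=12=12: mid=4
a[mid]=5<12: swap a[3],a[4]; lo=4,mid=5 → [4, 9, 6, 5, 12, 10, 16, 13, 14, 15, 20, 3]
a[mid]=10<12: swap a[4],a[5]; lo=5,mid=6 → [4, 9, 6, 5, 10, 12, 16, 13, 14, 15, 20, 3]
a[mid]=16>12: swap a[6],a[11]; hi=10 → [4, 9, 6, 5, 10, 12, 3, 13, 14, 15, 20, 16]
a[mid]=3<12: swap a[5],a[6]; lo=6,mid=7 → [4, 9, 6, 5, 10, 3, 12, 13, 14, 15, 20, 16]
a[mid]=13>12: swap a[7],a[10]; hi=9 → [4, 9, 6, 5, 10, 3, 12, 20, 14, 15, 13, 16]
a[mid]=20>12: swap a[7],a[9]; hi=8 → [4, 9, 6, 5, 10, 3, 12, 15, 14, 20, 13, 16]
a[mid]=15>12: swap a[7],a[8]; hi=7 → [4, 9, 6, 5, 10, 3, 12, 14, 15, 20, 13, 16]
a[mid]=14>12: swap a[7],a[7]; hi=6 → [4, 9, 6, 5, 10, 3, 12, 14, 15, 20, 13, 16]
end: lo=6, hi=6; a = [4, 9, 6, 5, 10, 3, 12, 14, 15, 20, 13, 16]

[4, 9, 6, 5, 10, 3, 12, 14, 15, 20, 13, 16]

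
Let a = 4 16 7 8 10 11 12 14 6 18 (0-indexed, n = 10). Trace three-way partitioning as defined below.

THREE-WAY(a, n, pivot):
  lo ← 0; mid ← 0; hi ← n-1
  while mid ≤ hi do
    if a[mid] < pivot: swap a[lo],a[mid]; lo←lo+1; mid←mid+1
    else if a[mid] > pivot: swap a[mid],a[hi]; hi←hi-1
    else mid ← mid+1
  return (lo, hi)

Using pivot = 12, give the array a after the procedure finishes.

pivot = 12; lo=0, mid=0, hi=9
a[mid]=4<12: swap a[0],a[0]; lo=1,mid=1 → 4 16 7 8 10 11 12 14 6 18
a[mid]=16>12: swap a[1],a[9]; hi=8 → 4 18 7 8 10 11 12 14 6 16
a[mid]=18>12: swap a[1],a[8]; hi=7 → 4 6 7 8 10 11 12 14 18 16
a[mid]=6<12: swap a[1],a[1]; lo=2,mid=2 → 4 6 7 8 10 11 12 14 18 16
a[mid]=7<12: swap a[2],a[2]; lo=3,mid=3 → 4 6 7 8 10 11 12 14 18 16
a[mid]=8<12: swap a[3],a[3]; lo=4,mid=4 → 4 6 7 8 10 11 12 14 18 16
a[mid]=10<12: swap a[4],a[4]; lo=5,mid=5 → 4 6 7 8 10 11 12 14 18 16
a[mid]=11<12: swap a[5],a[5]; lo=6,mid=6 → 4 6 7 8 10 11 12 14 18 16
a[mid]=12=12: mid=7
a[mid]=14>12: swap a[7],a[7]; hi=6 → 4 6 7 8 10 11 12 14 18 16
end: lo=6, hi=6; a = 4 6 7 8 10 11 12 14 18 16

4 6 7 8 10 11 12 14 18 16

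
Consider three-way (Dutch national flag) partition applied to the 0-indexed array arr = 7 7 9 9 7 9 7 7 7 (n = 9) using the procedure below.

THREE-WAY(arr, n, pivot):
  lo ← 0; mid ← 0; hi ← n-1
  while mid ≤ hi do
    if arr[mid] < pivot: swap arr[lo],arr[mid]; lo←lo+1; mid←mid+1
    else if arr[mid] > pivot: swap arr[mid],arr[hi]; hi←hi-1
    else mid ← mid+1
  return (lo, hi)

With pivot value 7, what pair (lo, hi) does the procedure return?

(0, 5)

pivot = 7; lo=0, mid=0, hi=8
arr[mid]=7=7: mid=1
arr[mid]=7=7: mid=2
arr[mid]=9>7: swap arr[2],arr[8]; hi=7 → 7 7 7 9 7 9 7 7 9
arr[mid]=7=7: mid=3
arr[mid]=9>7: swap arr[3],arr[7]; hi=6 → 7 7 7 7 7 9 7 9 9
arr[mid]=7=7: mid=4
arr[mid]=7=7: mid=5
arr[mid]=9>7: swap arr[5],arr[6]; hi=5 → 7 7 7 7 7 7 9 9 9
arr[mid]=7=7: mid=6
end: lo=0, hi=5; arr = 7 7 7 7 7 7 9 9 9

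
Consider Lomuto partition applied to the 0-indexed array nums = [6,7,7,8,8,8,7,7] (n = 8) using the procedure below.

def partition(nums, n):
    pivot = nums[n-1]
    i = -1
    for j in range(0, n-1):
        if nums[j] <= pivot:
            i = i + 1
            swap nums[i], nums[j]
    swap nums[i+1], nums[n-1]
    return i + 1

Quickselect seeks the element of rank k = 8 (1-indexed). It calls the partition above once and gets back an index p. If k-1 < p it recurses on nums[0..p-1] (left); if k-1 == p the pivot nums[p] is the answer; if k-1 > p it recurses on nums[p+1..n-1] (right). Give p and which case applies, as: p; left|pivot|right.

4; right

pivot=7, i=-1
j=0: 6≤7, i=0, swap(0,0) ⇒ [6,7,7,8,8,8,7,7]
j=1: 7≤7, i=1, swap(1,1) ⇒ [6,7,7,8,8,8,7,7]
j=2: 7≤7, i=2, swap(2,2) ⇒ [6,7,7,8,8,8,7,7]
j=3: 8>7, skip
j=4: 8>7, skip
j=5: 8>7, skip
j=6: 7≤7, i=3, swap(3,6) ⇒ [6,7,7,7,8,8,8,7]
swap(4,7) ⇒ [6,7,7,7,7,8,8,8]; return 4
p = 4; k-1 = 7 > 4 ⇒ right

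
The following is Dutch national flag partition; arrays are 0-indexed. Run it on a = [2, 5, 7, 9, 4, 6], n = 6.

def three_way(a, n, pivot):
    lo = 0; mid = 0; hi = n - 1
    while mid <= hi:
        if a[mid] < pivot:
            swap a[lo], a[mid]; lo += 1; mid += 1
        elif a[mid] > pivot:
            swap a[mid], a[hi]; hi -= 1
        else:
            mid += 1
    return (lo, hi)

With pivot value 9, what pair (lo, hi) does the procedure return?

pivot = 9; lo=0, mid=0, hi=5
a[mid]=2<9: swap a[0],a[0]; lo=1,mid=1 → [2, 5, 7, 9, 4, 6]
a[mid]=5<9: swap a[1],a[1]; lo=2,mid=2 → [2, 5, 7, 9, 4, 6]
a[mid]=7<9: swap a[2],a[2]; lo=3,mid=3 → [2, 5, 7, 9, 4, 6]
a[mid]=9=9: mid=4
a[mid]=4<9: swap a[3],a[4]; lo=4,mid=5 → [2, 5, 7, 4, 9, 6]
a[mid]=6<9: swap a[4],a[5]; lo=5,mid=6 → [2, 5, 7, 4, 6, 9]
end: lo=5, hi=5; a = [2, 5, 7, 4, 6, 9]

(5, 5)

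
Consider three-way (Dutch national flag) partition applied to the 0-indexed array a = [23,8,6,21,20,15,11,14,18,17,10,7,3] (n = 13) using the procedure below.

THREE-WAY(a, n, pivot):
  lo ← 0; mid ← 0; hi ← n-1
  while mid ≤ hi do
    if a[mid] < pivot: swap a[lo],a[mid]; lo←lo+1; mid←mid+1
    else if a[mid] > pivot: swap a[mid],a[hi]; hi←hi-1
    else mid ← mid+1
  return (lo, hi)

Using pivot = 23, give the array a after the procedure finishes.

[8,6,21,20,15,11,14,18,17,10,7,3,23]

pivot = 23; lo=0, mid=0, hi=12
a[mid]=23=23: mid=1
a[mid]=8<23: swap a[0],a[1]; lo=1,mid=2 → [8,23,6,21,20,15,11,14,18,17,10,7,3]
a[mid]=6<23: swap a[1],a[2]; lo=2,mid=3 → [8,6,23,21,20,15,11,14,18,17,10,7,3]
a[mid]=21<23: swap a[2],a[3]; lo=3,mid=4 → [8,6,21,23,20,15,11,14,18,17,10,7,3]
a[mid]=20<23: swap a[3],a[4]; lo=4,mid=5 → [8,6,21,20,23,15,11,14,18,17,10,7,3]
a[mid]=15<23: swap a[4],a[5]; lo=5,mid=6 → [8,6,21,20,15,23,11,14,18,17,10,7,3]
a[mid]=11<23: swap a[5],a[6]; lo=6,mid=7 → [8,6,21,20,15,11,23,14,18,17,10,7,3]
a[mid]=14<23: swap a[6],a[7]; lo=7,mid=8 → [8,6,21,20,15,11,14,23,18,17,10,7,3]
a[mid]=18<23: swap a[7],a[8]; lo=8,mid=9 → [8,6,21,20,15,11,14,18,23,17,10,7,3]
a[mid]=17<23: swap a[8],a[9]; lo=9,mid=10 → [8,6,21,20,15,11,14,18,17,23,10,7,3]
a[mid]=10<23: swap a[9],a[10]; lo=10,mid=11 → [8,6,21,20,15,11,14,18,17,10,23,7,3]
a[mid]=7<23: swap a[10],a[11]; lo=11,mid=12 → [8,6,21,20,15,11,14,18,17,10,7,23,3]
a[mid]=3<23: swap a[11],a[12]; lo=12,mid=13 → [8,6,21,20,15,11,14,18,17,10,7,3,23]
end: lo=12, hi=12; a = [8,6,21,20,15,11,14,18,17,10,7,3,23]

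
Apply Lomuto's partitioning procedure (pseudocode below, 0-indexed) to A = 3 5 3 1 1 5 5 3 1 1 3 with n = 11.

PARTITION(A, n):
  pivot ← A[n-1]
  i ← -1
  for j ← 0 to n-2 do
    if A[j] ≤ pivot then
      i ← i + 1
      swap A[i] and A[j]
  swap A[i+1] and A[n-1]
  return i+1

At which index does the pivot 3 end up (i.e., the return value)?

7

pivot=3, i=-1
j=0: 3≤3, i=0, swap(0,0) ⇒ 3 5 3 1 1 5 5 3 1 1 3
j=1: 5>3, skip
j=2: 3≤3, i=1, swap(1,2) ⇒ 3 3 5 1 1 5 5 3 1 1 3
j=3: 1≤3, i=2, swap(2,3) ⇒ 3 3 1 5 1 5 5 3 1 1 3
j=4: 1≤3, i=3, swap(3,4) ⇒ 3 3 1 1 5 5 5 3 1 1 3
j=5: 5>3, skip
j=6: 5>3, skip
j=7: 3≤3, i=4, swap(4,7) ⇒ 3 3 1 1 3 5 5 5 1 1 3
j=8: 1≤3, i=5, swap(5,8) ⇒ 3 3 1 1 3 1 5 5 5 1 3
j=9: 1≤3, i=6, swap(6,9) ⇒ 3 3 1 1 3 1 1 5 5 5 3
swap(7,10) ⇒ 3 3 1 1 3 1 1 3 5 5 5; return 7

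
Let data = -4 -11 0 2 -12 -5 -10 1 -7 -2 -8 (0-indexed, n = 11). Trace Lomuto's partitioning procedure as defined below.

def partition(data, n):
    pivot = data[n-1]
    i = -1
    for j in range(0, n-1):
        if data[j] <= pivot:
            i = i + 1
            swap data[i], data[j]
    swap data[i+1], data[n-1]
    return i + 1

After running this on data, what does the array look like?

pivot=-8, i=-1
j=0: -4>-8, skip
j=1: -11≤-8, i=0, swap(0,1) ⇒ -11 -4 0 2 -12 -5 -10 1 -7 -2 -8
j=2: 0>-8, skip
j=3: 2>-8, skip
j=4: -12≤-8, i=1, swap(1,4) ⇒ -11 -12 0 2 -4 -5 -10 1 -7 -2 -8
j=5: -5>-8, skip
j=6: -10≤-8, i=2, swap(2,6) ⇒ -11 -12 -10 2 -4 -5 0 1 -7 -2 -8
j=7: 1>-8, skip
j=8: -7>-8, skip
j=9: -2>-8, skip
swap(3,10) ⇒ -11 -12 -10 -8 -4 -5 0 1 -7 -2 2; return 3

-11 -12 -10 -8 -4 -5 0 1 -7 -2 2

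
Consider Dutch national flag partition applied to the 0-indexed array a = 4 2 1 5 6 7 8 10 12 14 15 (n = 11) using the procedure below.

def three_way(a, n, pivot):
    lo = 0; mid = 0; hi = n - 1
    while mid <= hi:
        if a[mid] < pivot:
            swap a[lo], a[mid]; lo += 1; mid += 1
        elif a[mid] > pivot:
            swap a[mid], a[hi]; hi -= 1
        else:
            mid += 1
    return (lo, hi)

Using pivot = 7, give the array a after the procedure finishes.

4 2 1 5 6 7 10 12 14 15 8

pivot = 7; lo=0, mid=0, hi=10
a[mid]=4<7: swap a[0],a[0]; lo=1,mid=1 → 4 2 1 5 6 7 8 10 12 14 15
a[mid]=2<7: swap a[1],a[1]; lo=2,mid=2 → 4 2 1 5 6 7 8 10 12 14 15
a[mid]=1<7: swap a[2],a[2]; lo=3,mid=3 → 4 2 1 5 6 7 8 10 12 14 15
a[mid]=5<7: swap a[3],a[3]; lo=4,mid=4 → 4 2 1 5 6 7 8 10 12 14 15
a[mid]=6<7: swap a[4],a[4]; lo=5,mid=5 → 4 2 1 5 6 7 8 10 12 14 15
a[mid]=7=7: mid=6
a[mid]=8>7: swap a[6],a[10]; hi=9 → 4 2 1 5 6 7 15 10 12 14 8
a[mid]=15>7: swap a[6],a[9]; hi=8 → 4 2 1 5 6 7 14 10 12 15 8
a[mid]=14>7: swap a[6],a[8]; hi=7 → 4 2 1 5 6 7 12 10 14 15 8
a[mid]=12>7: swap a[6],a[7]; hi=6 → 4 2 1 5 6 7 10 12 14 15 8
a[mid]=10>7: swap a[6],a[6]; hi=5 → 4 2 1 5 6 7 10 12 14 15 8
end: lo=5, hi=5; a = 4 2 1 5 6 7 10 12 14 15 8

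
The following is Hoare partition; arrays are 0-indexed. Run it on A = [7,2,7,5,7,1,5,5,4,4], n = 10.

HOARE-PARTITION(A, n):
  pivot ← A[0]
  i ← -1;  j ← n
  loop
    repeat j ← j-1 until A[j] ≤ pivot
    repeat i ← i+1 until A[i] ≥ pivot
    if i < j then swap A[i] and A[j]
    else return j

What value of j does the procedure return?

6

pivot=7
j stops at 9 (4), i stops at 0 (7); swap ⇒ [4,2,7,5,7,1,5,5,4,7]
j stops at 8 (4), i stops at 2 (7); swap ⇒ [4,2,4,5,7,1,5,5,7,7]
j stops at 7 (5), i stops at 4 (7); swap ⇒ [4,2,4,5,5,1,5,7,7,7]
j stops at 6, i stops at 7; i≥j ⇒ return 6. A=[4,2,4,5,5,1,5,7,7,7]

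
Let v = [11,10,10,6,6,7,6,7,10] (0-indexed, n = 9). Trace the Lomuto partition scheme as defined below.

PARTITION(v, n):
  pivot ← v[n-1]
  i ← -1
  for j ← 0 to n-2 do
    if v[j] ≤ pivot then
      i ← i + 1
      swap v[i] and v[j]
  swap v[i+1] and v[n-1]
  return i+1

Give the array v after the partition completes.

[10,10,6,6,7,6,7,10,11]

pivot = v[8] = 10; i = -1
j=0: v[0]=11 > 10 → no swap
j=1: v[1]=10 ≤ 10 → i=0, swap v[0],v[1] → [10,11,10,6,6,7,6,7,10]
j=2: v[2]=10 ≤ 10 → i=1, swap v[1],v[2] → [10,10,11,6,6,7,6,7,10]
j=3: v[3]=6 ≤ 10 → i=2, swap v[2],v[3] → [10,10,6,11,6,7,6,7,10]
j=4: v[4]=6 ≤ 10 → i=3, swap v[3],v[4] → [10,10,6,6,11,7,6,7,10]
j=5: v[5]=7 ≤ 10 → i=4, swap v[4],v[5] → [10,10,6,6,7,11,6,7,10]
j=6: v[6]=6 ≤ 10 → i=5, swap v[5],v[6] → [10,10,6,6,7,6,11,7,10]
j=7: v[7]=7 ≤ 10 → i=6, swap v[6],v[7] → [10,10,6,6,7,6,7,11,10]
final swap v[7],v[8] → [10,10,6,6,7,6,7,10,11]; return 7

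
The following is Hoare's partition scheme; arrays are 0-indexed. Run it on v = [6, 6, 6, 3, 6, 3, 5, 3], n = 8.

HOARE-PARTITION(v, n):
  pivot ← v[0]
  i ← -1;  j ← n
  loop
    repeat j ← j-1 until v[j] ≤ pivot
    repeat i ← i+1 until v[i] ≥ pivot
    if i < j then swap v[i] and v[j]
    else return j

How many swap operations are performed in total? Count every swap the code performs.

pivot = v[0] = 6; i = -1, j = 8
j→7 (v[7]=3≤6), i→0 (v[0]=6≥6); i<j, swap → [3, 6, 6, 3, 6, 3, 5, 6]
j→6 (v[6]=5≤6), i→1 (v[1]=6≥6); i<j, swap → [3, 5, 6, 3, 6, 3, 6, 6]
j→5 (v[5]=3≤6), i→2 (v[2]=6≥6); i<j, swap → [3, 5, 3, 3, 6, 6, 6, 6]
j→4, i→4; i≥j, return j=4. v = [3, 5, 3, 3, 6, 6, 6, 6]

3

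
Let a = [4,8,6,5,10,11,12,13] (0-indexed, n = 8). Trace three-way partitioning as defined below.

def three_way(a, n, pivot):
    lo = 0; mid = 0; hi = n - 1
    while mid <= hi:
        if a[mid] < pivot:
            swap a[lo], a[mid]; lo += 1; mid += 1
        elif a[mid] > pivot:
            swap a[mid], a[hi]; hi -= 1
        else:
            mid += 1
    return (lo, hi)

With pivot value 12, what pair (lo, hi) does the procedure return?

(6, 6)

lo=0 mid=0 hi=7
4<12: swap(0,0), lo=1 mid=1 ⇒ [4,8,6,5,10,11,12,13]
8<12: swap(1,1), lo=2 mid=2 ⇒ [4,8,6,5,10,11,12,13]
6<12: swap(2,2), lo=3 mid=3 ⇒ [4,8,6,5,10,11,12,13]
5<12: swap(3,3), lo=4 mid=4 ⇒ [4,8,6,5,10,11,12,13]
10<12: swap(4,4), lo=5 mid=5 ⇒ [4,8,6,5,10,11,12,13]
11<12: swap(5,5), lo=6 mid=6 ⇒ [4,8,6,5,10,11,12,13]
12=12: mid=7
13>12: swap(7,7), hi=6 ⇒ [4,8,6,5,10,11,12,13]
done. lo=6 hi=6; a=[4,8,6,5,10,11,12,13]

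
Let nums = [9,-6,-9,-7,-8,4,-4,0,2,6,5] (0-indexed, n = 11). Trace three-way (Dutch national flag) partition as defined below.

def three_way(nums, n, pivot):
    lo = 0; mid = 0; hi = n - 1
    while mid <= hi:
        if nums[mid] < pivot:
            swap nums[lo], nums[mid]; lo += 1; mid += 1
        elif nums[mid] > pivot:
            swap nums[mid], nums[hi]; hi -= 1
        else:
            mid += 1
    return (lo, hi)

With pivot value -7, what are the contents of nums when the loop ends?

lo=0 mid=0 hi=10
9>-7: swap(0,10), hi=9 ⇒ [5,-6,-9,-7,-8,4,-4,0,2,6,9]
5>-7: swap(0,9), hi=8 ⇒ [6,-6,-9,-7,-8,4,-4,0,2,5,9]
6>-7: swap(0,8), hi=7 ⇒ [2,-6,-9,-7,-8,4,-4,0,6,5,9]
2>-7: swap(0,7), hi=6 ⇒ [0,-6,-9,-7,-8,4,-4,2,6,5,9]
0>-7: swap(0,6), hi=5 ⇒ [-4,-6,-9,-7,-8,4,0,2,6,5,9]
-4>-7: swap(0,5), hi=4 ⇒ [4,-6,-9,-7,-8,-4,0,2,6,5,9]
4>-7: swap(0,4), hi=3 ⇒ [-8,-6,-9,-7,4,-4,0,2,6,5,9]
-8<-7: swap(0,0), lo=1 mid=1 ⇒ [-8,-6,-9,-7,4,-4,0,2,6,5,9]
-6>-7: swap(1,3), hi=2 ⇒ [-8,-7,-9,-6,4,-4,0,2,6,5,9]
-7=-7: mid=2
-9<-7: swap(1,2), lo=2 mid=3 ⇒ [-8,-9,-7,-6,4,-4,0,2,6,5,9]
done. lo=2 hi=2; nums=[-8,-9,-7,-6,4,-4,0,2,6,5,9]

[-8,-9,-7,-6,4,-4,0,2,6,5,9]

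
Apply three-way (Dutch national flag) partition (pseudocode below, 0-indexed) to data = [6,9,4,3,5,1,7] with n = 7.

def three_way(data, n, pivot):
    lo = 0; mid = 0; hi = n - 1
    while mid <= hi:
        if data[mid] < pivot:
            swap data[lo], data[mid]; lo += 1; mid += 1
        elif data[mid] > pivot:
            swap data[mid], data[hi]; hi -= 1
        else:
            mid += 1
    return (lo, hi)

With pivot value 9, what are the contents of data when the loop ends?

pivot = 9; lo=0, mid=0, hi=6
data[mid]=6<9: swap data[0],data[0]; lo=1,mid=1 → [6,9,4,3,5,1,7]
data[mid]=9=9: mid=2
data[mid]=4<9: swap data[1],data[2]; lo=2,mid=3 → [6,4,9,3,5,1,7]
data[mid]=3<9: swap data[2],data[3]; lo=3,mid=4 → [6,4,3,9,5,1,7]
data[mid]=5<9: swap data[3],data[4]; lo=4,mid=5 → [6,4,3,5,9,1,7]
data[mid]=1<9: swap data[4],data[5]; lo=5,mid=6 → [6,4,3,5,1,9,7]
data[mid]=7<9: swap data[5],data[6]; lo=6,mid=7 → [6,4,3,5,1,7,9]
end: lo=6, hi=6; data = [6,4,3,5,1,7,9]

[6,4,3,5,1,7,9]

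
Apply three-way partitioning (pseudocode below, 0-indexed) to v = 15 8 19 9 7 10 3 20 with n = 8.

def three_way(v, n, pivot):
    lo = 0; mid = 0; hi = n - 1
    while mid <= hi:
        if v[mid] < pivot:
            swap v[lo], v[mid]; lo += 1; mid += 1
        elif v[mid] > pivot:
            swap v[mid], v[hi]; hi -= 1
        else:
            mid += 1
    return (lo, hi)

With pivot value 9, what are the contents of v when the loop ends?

pivot = 9; lo=0, mid=0, hi=7
v[mid]=15>9: swap v[0],v[7]; hi=6 → 20 8 19 9 7 10 3 15
v[mid]=20>9: swap v[0],v[6]; hi=5 → 3 8 19 9 7 10 20 15
v[mid]=3<9: swap v[0],v[0]; lo=1,mid=1 → 3 8 19 9 7 10 20 15
v[mid]=8<9: swap v[1],v[1]; lo=2,mid=2 → 3 8 19 9 7 10 20 15
v[mid]=19>9: swap v[2],v[5]; hi=4 → 3 8 10 9 7 19 20 15
v[mid]=10>9: swap v[2],v[4]; hi=3 → 3 8 7 9 10 19 20 15
v[mid]=7<9: swap v[2],v[2]; lo=3,mid=3 → 3 8 7 9 10 19 20 15
v[mid]=9=9: mid=4
end: lo=3, hi=3; v = 3 8 7 9 10 19 20 15

3 8 7 9 10 19 20 15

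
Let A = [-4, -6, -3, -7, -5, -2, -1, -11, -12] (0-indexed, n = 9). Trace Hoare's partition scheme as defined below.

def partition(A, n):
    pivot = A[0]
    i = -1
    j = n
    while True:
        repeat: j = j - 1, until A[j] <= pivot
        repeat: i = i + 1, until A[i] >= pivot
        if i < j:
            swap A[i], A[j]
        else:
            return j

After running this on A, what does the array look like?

pivot=-4
j stops at 8 (-12), i stops at 0 (-4); swap ⇒ [-12, -6, -3, -7, -5, -2, -1, -11, -4]
j stops at 7 (-11), i stops at 2 (-3); swap ⇒ [-12, -6, -11, -7, -5, -2, -1, -3, -4]
j stops at 4, i stops at 5; i≥j ⇒ return 4. A=[-12, -6, -11, -7, -5, -2, -1, -3, -4]

[-12, -6, -11, -7, -5, -2, -1, -3, -4]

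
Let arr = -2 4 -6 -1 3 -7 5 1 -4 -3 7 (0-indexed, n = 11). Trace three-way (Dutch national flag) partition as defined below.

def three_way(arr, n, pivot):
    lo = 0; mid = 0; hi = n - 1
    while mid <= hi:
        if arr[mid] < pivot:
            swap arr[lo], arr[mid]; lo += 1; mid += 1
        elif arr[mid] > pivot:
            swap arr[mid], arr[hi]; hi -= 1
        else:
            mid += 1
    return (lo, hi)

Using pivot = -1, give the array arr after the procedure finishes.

pivot = -1; lo=0, mid=0, hi=10
arr[mid]=-2<-1: swap arr[0],arr[0]; lo=1,mid=1 → -2 4 -6 -1 3 -7 5 1 -4 -3 7
arr[mid]=4>-1: swap arr[1],arr[10]; hi=9 → -2 7 -6 -1 3 -7 5 1 -4 -3 4
arr[mid]=7>-1: swap arr[1],arr[9]; hi=8 → -2 -3 -6 -1 3 -7 5 1 -4 7 4
arr[mid]=-3<-1: swap arr[1],arr[1]; lo=2,mid=2 → -2 -3 -6 -1 3 -7 5 1 -4 7 4
arr[mid]=-6<-1: swap arr[2],arr[2]; lo=3,mid=3 → -2 -3 -6 -1 3 -7 5 1 -4 7 4
arr[mid]=-1=-1: mid=4
arr[mid]=3>-1: swap arr[4],arr[8]; hi=7 → -2 -3 -6 -1 -4 -7 5 1 3 7 4
arr[mid]=-4<-1: swap arr[3],arr[4]; lo=4,mid=5 → -2 -3 -6 -4 -1 -7 5 1 3 7 4
arr[mid]=-7<-1: swap arr[4],arr[5]; lo=5,mid=6 → -2 -3 -6 -4 -7 -1 5 1 3 7 4
arr[mid]=5>-1: swap arr[6],arr[7]; hi=6 → -2 -3 -6 -4 -7 -1 1 5 3 7 4
arr[mid]=1>-1: swap arr[6],arr[6]; hi=5 → -2 -3 -6 -4 -7 -1 1 5 3 7 4
end: lo=5, hi=5; arr = -2 -3 -6 -4 -7 -1 1 5 3 7 4

-2 -3 -6 -4 -7 -1 1 5 3 7 4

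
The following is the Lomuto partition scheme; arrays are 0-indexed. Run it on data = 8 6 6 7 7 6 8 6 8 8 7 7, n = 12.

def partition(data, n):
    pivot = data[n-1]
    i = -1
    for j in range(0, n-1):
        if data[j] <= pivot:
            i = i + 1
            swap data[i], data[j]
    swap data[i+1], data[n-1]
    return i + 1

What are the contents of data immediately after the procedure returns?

pivot = data[11] = 7; i = -1
j=0: data[0]=8 > 7 → no swap
j=1: data[1]=6 ≤ 7 → i=0, swap data[0],data[1] → 6 8 6 7 7 6 8 6 8 8 7 7
j=2: data[2]=6 ≤ 7 → i=1, swap data[1],data[2] → 6 6 8 7 7 6 8 6 8 8 7 7
j=3: data[3]=7 ≤ 7 → i=2, swap data[2],data[3] → 6 6 7 8 7 6 8 6 8 8 7 7
j=4: data[4]=7 ≤ 7 → i=3, swap data[3],data[4] → 6 6 7 7 8 6 8 6 8 8 7 7
j=5: data[5]=6 ≤ 7 → i=4, swap data[4],data[5] → 6 6 7 7 6 8 8 6 8 8 7 7
j=6: data[6]=8 > 7 → no swap
j=7: data[7]=6 ≤ 7 → i=5, swap data[5],data[7] → 6 6 7 7 6 6 8 8 8 8 7 7
j=8: data[8]=8 > 7 → no swap
j=9: data[9]=8 > 7 → no swap
j=10: data[10]=7 ≤ 7 → i=6, swap data[6],data[10] → 6 6 7 7 6 6 7 8 8 8 8 7
final swap data[7],data[11] → 6 6 7 7 6 6 7 7 8 8 8 8; return 7

6 6 7 7 6 6 7 7 8 8 8 8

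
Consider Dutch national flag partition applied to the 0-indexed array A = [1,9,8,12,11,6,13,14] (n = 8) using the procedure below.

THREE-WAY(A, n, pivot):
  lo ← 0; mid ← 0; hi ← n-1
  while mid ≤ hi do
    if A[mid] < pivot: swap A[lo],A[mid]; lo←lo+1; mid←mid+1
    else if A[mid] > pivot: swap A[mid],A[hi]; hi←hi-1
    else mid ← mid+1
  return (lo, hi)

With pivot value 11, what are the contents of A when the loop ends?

[1,9,8,6,11,13,14,12]

pivot = 11; lo=0, mid=0, hi=7
A[mid]=1<11: swap A[0],A[0]; lo=1,mid=1 → [1,9,8,12,11,6,13,14]
A[mid]=9<11: swap A[1],A[1]; lo=2,mid=2 → [1,9,8,12,11,6,13,14]
A[mid]=8<11: swap A[2],A[2]; lo=3,mid=3 → [1,9,8,12,11,6,13,14]
A[mid]=12>11: swap A[3],A[7]; hi=6 → [1,9,8,14,11,6,13,12]
A[mid]=14>11: swap A[3],A[6]; hi=5 → [1,9,8,13,11,6,14,12]
A[mid]=13>11: swap A[3],A[5]; hi=4 → [1,9,8,6,11,13,14,12]
A[mid]=6<11: swap A[3],A[3]; lo=4,mid=4 → [1,9,8,6,11,13,14,12]
A[mid]=11=11: mid=5
end: lo=4, hi=4; A = [1,9,8,6,11,13,14,12]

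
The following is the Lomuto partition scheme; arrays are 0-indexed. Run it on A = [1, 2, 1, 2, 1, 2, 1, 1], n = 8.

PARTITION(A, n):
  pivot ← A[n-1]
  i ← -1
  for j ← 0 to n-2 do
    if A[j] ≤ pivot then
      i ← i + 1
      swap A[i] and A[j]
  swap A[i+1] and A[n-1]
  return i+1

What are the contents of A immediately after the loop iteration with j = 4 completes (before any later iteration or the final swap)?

[1, 1, 1, 2, 2, 2, 1, 1]

pivot=1, i=-1
j=0: 1≤1, i=0, swap(0,0) ⇒ [1, 2, 1, 2, 1, 2, 1, 1]
j=1: 2>1, skip
j=2: 1≤1, i=1, swap(1,2) ⇒ [1, 1, 2, 2, 1, 2, 1, 1]
j=3: 2>1, skip
j=4: 1≤1, i=2, swap(2,4) ⇒ [1, 1, 1, 2, 2, 2, 1, 1]
(after j=4) A = [1, 1, 1, 2, 2, 2, 1, 1]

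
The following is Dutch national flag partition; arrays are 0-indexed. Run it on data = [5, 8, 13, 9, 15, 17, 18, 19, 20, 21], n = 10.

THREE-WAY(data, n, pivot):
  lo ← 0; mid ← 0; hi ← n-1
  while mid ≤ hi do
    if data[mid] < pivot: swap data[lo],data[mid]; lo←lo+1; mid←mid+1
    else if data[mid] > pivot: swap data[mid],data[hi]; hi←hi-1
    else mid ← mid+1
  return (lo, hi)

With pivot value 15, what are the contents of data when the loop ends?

[5, 8, 13, 9, 15, 18, 19, 20, 21, 17]

pivot = 15; lo=0, mid=0, hi=9
data[mid]=5<15: swap data[0],data[0]; lo=1,mid=1 → [5, 8, 13, 9, 15, 17, 18, 19, 20, 21]
data[mid]=8<15: swap data[1],data[1]; lo=2,mid=2 → [5, 8, 13, 9, 15, 17, 18, 19, 20, 21]
data[mid]=13<15: swap data[2],data[2]; lo=3,mid=3 → [5, 8, 13, 9, 15, 17, 18, 19, 20, 21]
data[mid]=9<15: swap data[3],data[3]; lo=4,mid=4 → [5, 8, 13, 9, 15, 17, 18, 19, 20, 21]
data[mid]=15=15: mid=5
data[mid]=17>15: swap data[5],data[9]; hi=8 → [5, 8, 13, 9, 15, 21, 18, 19, 20, 17]
data[mid]=21>15: swap data[5],data[8]; hi=7 → [5, 8, 13, 9, 15, 20, 18, 19, 21, 17]
data[mid]=20>15: swap data[5],data[7]; hi=6 → [5, 8, 13, 9, 15, 19, 18, 20, 21, 17]
data[mid]=19>15: swap data[5],data[6]; hi=5 → [5, 8, 13, 9, 15, 18, 19, 20, 21, 17]
data[mid]=18>15: swap data[5],data[5]; hi=4 → [5, 8, 13, 9, 15, 18, 19, 20, 21, 17]
end: lo=4, hi=4; data = [5, 8, 13, 9, 15, 18, 19, 20, 21, 17]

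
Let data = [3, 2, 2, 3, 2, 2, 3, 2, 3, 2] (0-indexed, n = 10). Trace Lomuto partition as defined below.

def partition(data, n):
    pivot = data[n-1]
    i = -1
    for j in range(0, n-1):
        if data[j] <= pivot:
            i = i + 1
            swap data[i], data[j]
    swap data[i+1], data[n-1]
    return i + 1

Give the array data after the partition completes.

[2, 2, 2, 2, 2, 2, 3, 3, 3, 3]

pivot=2, i=-1
j=0: 3>2, skip
j=1: 2≤2, i=0, swap(0,1) ⇒ [2, 3, 2, 3, 2, 2, 3, 2, 3, 2]
j=2: 2≤2, i=1, swap(1,2) ⇒ [2, 2, 3, 3, 2, 2, 3, 2, 3, 2]
j=3: 3>2, skip
j=4: 2≤2, i=2, swap(2,4) ⇒ [2, 2, 2, 3, 3, 2, 3, 2, 3, 2]
j=5: 2≤2, i=3, swap(3,5) ⇒ [2, 2, 2, 2, 3, 3, 3, 2, 3, 2]
j=6: 3>2, skip
j=7: 2≤2, i=4, swap(4,7) ⇒ [2, 2, 2, 2, 2, 3, 3, 3, 3, 2]
j=8: 3>2, skip
swap(5,9) ⇒ [2, 2, 2, 2, 2, 2, 3, 3, 3, 3]; return 5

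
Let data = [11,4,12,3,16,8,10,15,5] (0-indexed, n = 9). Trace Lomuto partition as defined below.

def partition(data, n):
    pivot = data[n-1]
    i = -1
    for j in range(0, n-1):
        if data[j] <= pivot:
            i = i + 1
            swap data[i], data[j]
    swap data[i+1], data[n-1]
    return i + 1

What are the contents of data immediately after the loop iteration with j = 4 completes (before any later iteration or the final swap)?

pivot=5, i=-1
j=0: 11>5, skip
j=1: 4≤5, i=0, swap(0,1) ⇒ [4,11,12,3,16,8,10,15,5]
j=2: 12>5, skip
j=3: 3≤5, i=1, swap(1,3) ⇒ [4,3,12,11,16,8,10,15,5]
j=4: 16>5, skip
(after j=4) data = [4,3,12,11,16,8,10,15,5]

[4,3,12,11,16,8,10,15,5]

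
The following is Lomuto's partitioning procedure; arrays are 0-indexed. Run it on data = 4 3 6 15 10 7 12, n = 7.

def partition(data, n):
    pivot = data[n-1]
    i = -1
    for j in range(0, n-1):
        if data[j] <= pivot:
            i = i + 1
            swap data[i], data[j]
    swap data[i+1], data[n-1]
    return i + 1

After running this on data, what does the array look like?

pivot = data[6] = 12; i = -1
j=0: data[0]=4 ≤ 12 → i=0, swap data[0],data[0] (no change) → 4 3 6 15 10 7 12
j=1: data[1]=3 ≤ 12 → i=1, swap data[1],data[1] (no change) → 4 3 6 15 10 7 12
j=2: data[2]=6 ≤ 12 → i=2, swap data[2],data[2] (no change) → 4 3 6 15 10 7 12
j=3: data[3]=15 > 12 → no swap
j=4: data[4]=10 ≤ 12 → i=3, swap data[3],data[4] → 4 3 6 10 15 7 12
j=5: data[5]=7 ≤ 12 → i=4, swap data[4],data[5] → 4 3 6 10 7 15 12
final swap data[5],data[6] → 4 3 6 10 7 12 15; return 5

4 3 6 10 7 12 15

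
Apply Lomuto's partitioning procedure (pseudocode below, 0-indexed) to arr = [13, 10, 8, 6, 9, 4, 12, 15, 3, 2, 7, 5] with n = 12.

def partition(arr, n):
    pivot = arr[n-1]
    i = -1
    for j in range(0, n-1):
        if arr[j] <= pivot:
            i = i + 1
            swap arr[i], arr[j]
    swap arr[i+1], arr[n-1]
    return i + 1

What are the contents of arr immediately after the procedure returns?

pivot=5, i=-1
j=0: 13>5, skip
j=1: 10>5, skip
j=2: 8>5, skip
j=3: 6>5, skip
j=4: 9>5, skip
j=5: 4≤5, i=0, swap(0,5) ⇒ [4, 10, 8, 6, 9, 13, 12, 15, 3, 2, 7, 5]
j=6: 12>5, skip
j=7: 15>5, skip
j=8: 3≤5, i=1, swap(1,8) ⇒ [4, 3, 8, 6, 9, 13, 12, 15, 10, 2, 7, 5]
j=9: 2≤5, i=2, swap(2,9) ⇒ [4, 3, 2, 6, 9, 13, 12, 15, 10, 8, 7, 5]
j=10: 7>5, skip
swap(3,11) ⇒ [4, 3, 2, 5, 9, 13, 12, 15, 10, 8, 7, 6]; return 3

[4, 3, 2, 5, 9, 13, 12, 15, 10, 8, 7, 6]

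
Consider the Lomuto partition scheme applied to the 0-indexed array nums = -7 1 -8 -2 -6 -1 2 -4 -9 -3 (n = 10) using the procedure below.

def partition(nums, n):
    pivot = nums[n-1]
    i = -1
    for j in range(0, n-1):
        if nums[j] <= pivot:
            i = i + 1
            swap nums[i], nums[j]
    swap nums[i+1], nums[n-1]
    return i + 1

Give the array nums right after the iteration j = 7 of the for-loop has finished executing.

pivot = nums[9] = -3; i = -1
j=0: nums[0]=-7 ≤ -3 → i=0, swap nums[0],nums[0] (no change) → -7 1 -8 -2 -6 -1 2 -4 -9 -3
j=1: nums[1]=1 > -3 → no swap
j=2: nums[2]=-8 ≤ -3 → i=1, swap nums[1],nums[2] → -7 -8 1 -2 -6 -1 2 -4 -9 -3
j=3: nums[3]=-2 > -3 → no swap
j=4: nums[4]=-6 ≤ -3 → i=2, swap nums[2],nums[4] → -7 -8 -6 -2 1 -1 2 -4 -9 -3
j=5: nums[5]=-1 > -3 → no swap
j=6: nums[6]=2 > -3 → no swap
j=7: nums[7]=-4 ≤ -3 → i=3, swap nums[3],nums[7] → -7 -8 -6 -4 1 -1 2 -2 -9 -3
(after j=7) nums = -7 -8 -6 -4 1 -1 2 -2 -9 -3

-7 -8 -6 -4 1 -1 2 -2 -9 -3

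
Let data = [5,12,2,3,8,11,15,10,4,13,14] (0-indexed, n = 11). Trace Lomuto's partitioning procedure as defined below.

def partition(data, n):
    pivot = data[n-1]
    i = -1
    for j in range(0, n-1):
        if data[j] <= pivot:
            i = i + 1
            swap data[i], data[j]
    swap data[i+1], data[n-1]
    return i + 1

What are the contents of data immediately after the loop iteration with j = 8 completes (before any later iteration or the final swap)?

[5,12,2,3,8,11,10,4,15,13,14]

pivot = data[10] = 14; i = -1
j=0: data[0]=5 ≤ 14 → i=0, swap data[0],data[0] (no change) → [5,12,2,3,8,11,15,10,4,13,14]
j=1: data[1]=12 ≤ 14 → i=1, swap data[1],data[1] (no change) → [5,12,2,3,8,11,15,10,4,13,14]
j=2: data[2]=2 ≤ 14 → i=2, swap data[2],data[2] (no change) → [5,12,2,3,8,11,15,10,4,13,14]
j=3: data[3]=3 ≤ 14 → i=3, swap data[3],data[3] (no change) → [5,12,2,3,8,11,15,10,4,13,14]
j=4: data[4]=8 ≤ 14 → i=4, swap data[4],data[4] (no change) → [5,12,2,3,8,11,15,10,4,13,14]
j=5: data[5]=11 ≤ 14 → i=5, swap data[5],data[5] (no change) → [5,12,2,3,8,11,15,10,4,13,14]
j=6: data[6]=15 > 14 → no swap
j=7: data[7]=10 ≤ 14 → i=6, swap data[6],data[7] → [5,12,2,3,8,11,10,15,4,13,14]
j=8: data[8]=4 ≤ 14 → i=7, swap data[7],data[8] → [5,12,2,3,8,11,10,4,15,13,14]
(after j=8) data = [5,12,2,3,8,11,10,4,15,13,14]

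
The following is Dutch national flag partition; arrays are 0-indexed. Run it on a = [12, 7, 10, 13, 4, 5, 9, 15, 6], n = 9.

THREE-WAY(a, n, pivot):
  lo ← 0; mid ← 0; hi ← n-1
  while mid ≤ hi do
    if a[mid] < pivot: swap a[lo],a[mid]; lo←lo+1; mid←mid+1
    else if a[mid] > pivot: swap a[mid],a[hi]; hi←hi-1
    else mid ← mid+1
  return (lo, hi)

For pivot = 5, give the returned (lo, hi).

lo=0 mid=0 hi=8
12>5: swap(0,8), hi=7 ⇒ [6, 7, 10, 13, 4, 5, 9, 15, 12]
6>5: swap(0,7), hi=6 ⇒ [15, 7, 10, 13, 4, 5, 9, 6, 12]
15>5: swap(0,6), hi=5 ⇒ [9, 7, 10, 13, 4, 5, 15, 6, 12]
9>5: swap(0,5), hi=4 ⇒ [5, 7, 10, 13, 4, 9, 15, 6, 12]
5=5: mid=1
7>5: swap(1,4), hi=3 ⇒ [5, 4, 10, 13, 7, 9, 15, 6, 12]
4<5: swap(0,1), lo=1 mid=2 ⇒ [4, 5, 10, 13, 7, 9, 15, 6, 12]
10>5: swap(2,3), hi=2 ⇒ [4, 5, 13, 10, 7, 9, 15, 6, 12]
13>5: swap(2,2), hi=1 ⇒ [4, 5, 13, 10, 7, 9, 15, 6, 12]
done. lo=1 hi=1; a=[4, 5, 13, 10, 7, 9, 15, 6, 12]

(1, 1)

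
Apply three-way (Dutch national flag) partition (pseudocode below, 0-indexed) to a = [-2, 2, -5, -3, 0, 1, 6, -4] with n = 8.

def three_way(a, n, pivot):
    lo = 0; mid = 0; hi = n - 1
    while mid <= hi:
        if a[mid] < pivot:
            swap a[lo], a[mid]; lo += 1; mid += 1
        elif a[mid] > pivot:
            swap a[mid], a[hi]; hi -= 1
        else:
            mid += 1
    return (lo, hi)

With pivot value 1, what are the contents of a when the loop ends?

[-2, -4, -5, -3, 0, 1, 6, 2]

lo=0 mid=0 hi=7
-2<1: swap(0,0), lo=1 mid=1 ⇒ [-2, 2, -5, -3, 0, 1, 6, -4]
2>1: swap(1,7), hi=6 ⇒ [-2, -4, -5, -3, 0, 1, 6, 2]
-4<1: swap(1,1), lo=2 mid=2 ⇒ [-2, -4, -5, -3, 0, 1, 6, 2]
-5<1: swap(2,2), lo=3 mid=3 ⇒ [-2, -4, -5, -3, 0, 1, 6, 2]
-3<1: swap(3,3), lo=4 mid=4 ⇒ [-2, -4, -5, -3, 0, 1, 6, 2]
0<1: swap(4,4), lo=5 mid=5 ⇒ [-2, -4, -5, -3, 0, 1, 6, 2]
1=1: mid=6
6>1: swap(6,6), hi=5 ⇒ [-2, -4, -5, -3, 0, 1, 6, 2]
done. lo=5 hi=5; a=[-2, -4, -5, -3, 0, 1, 6, 2]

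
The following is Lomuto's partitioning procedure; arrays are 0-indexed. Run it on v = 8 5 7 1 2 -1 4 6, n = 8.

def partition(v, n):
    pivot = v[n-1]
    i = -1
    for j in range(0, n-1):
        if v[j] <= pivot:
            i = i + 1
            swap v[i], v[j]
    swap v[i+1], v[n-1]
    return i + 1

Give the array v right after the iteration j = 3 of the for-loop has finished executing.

5 1 7 8 2 -1 4 6

pivot = v[7] = 6; i = -1
j=0: v[0]=8 > 6 → no swap
j=1: v[1]=5 ≤ 6 → i=0, swap v[0],v[1] → 5 8 7 1 2 -1 4 6
j=2: v[2]=7 > 6 → no swap
j=3: v[3]=1 ≤ 6 → i=1, swap v[1],v[3] → 5 1 7 8 2 -1 4 6
(after j=3) v = 5 1 7 8 2 -1 4 6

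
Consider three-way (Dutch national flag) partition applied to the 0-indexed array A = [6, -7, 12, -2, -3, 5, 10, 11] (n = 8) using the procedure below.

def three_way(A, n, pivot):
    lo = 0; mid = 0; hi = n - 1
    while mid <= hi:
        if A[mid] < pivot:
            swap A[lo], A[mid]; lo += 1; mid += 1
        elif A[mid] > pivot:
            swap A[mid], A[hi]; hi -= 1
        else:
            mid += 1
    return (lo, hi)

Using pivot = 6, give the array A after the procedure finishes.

pivot = 6; lo=0, mid=0, hi=7
A[mid]=6=6: mid=1
A[mid]=-7<6: swap A[0],A[1]; lo=1,mid=2 → [-7, 6, 12, -2, -3, 5, 10, 11]
A[mid]=12>6: swap A[2],A[7]; hi=6 → [-7, 6, 11, -2, -3, 5, 10, 12]
A[mid]=11>6: swap A[2],A[6]; hi=5 → [-7, 6, 10, -2, -3, 5, 11, 12]
A[mid]=10>6: swap A[2],A[5]; hi=4 → [-7, 6, 5, -2, -3, 10, 11, 12]
A[mid]=5<6: swap A[1],A[2]; lo=2,mid=3 → [-7, 5, 6, -2, -3, 10, 11, 12]
A[mid]=-2<6: swap A[2],A[3]; lo=3,mid=4 → [-7, 5, -2, 6, -3, 10, 11, 12]
A[mid]=-3<6: swap A[3],A[4]; lo=4,mid=5 → [-7, 5, -2, -3, 6, 10, 11, 12]
end: lo=4, hi=4; A = [-7, 5, -2, -3, 6, 10, 11, 12]

[-7, 5, -2, -3, 6, 10, 11, 12]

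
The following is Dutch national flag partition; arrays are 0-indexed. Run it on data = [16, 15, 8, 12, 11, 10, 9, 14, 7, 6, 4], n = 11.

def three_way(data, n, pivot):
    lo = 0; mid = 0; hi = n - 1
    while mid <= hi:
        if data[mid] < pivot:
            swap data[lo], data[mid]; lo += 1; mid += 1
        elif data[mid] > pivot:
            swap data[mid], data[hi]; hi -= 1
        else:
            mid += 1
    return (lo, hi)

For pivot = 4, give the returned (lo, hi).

(0, 0)

pivot = 4; lo=0, mid=0, hi=10
data[mid]=16>4: swap data[0],data[10]; hi=9 → [4, 15, 8, 12, 11, 10, 9, 14, 7, 6, 16]
data[mid]=4=4: mid=1
data[mid]=15>4: swap data[1],data[9]; hi=8 → [4, 6, 8, 12, 11, 10, 9, 14, 7, 15, 16]
data[mid]=6>4: swap data[1],data[8]; hi=7 → [4, 7, 8, 12, 11, 10, 9, 14, 6, 15, 16]
data[mid]=7>4: swap data[1],data[7]; hi=6 → [4, 14, 8, 12, 11, 10, 9, 7, 6, 15, 16]
data[mid]=14>4: swap data[1],data[6]; hi=5 → [4, 9, 8, 12, 11, 10, 14, 7, 6, 15, 16]
data[mid]=9>4: swap data[1],data[5]; hi=4 → [4, 10, 8, 12, 11, 9, 14, 7, 6, 15, 16]
data[mid]=10>4: swap data[1],data[4]; hi=3 → [4, 11, 8, 12, 10, 9, 14, 7, 6, 15, 16]
data[mid]=11>4: swap data[1],data[3]; hi=2 → [4, 12, 8, 11, 10, 9, 14, 7, 6, 15, 16]
data[mid]=12>4: swap data[1],data[2]; hi=1 → [4, 8, 12, 11, 10, 9, 14, 7, 6, 15, 16]
data[mid]=8>4: swap data[1],data[1]; hi=0 → [4, 8, 12, 11, 10, 9, 14, 7, 6, 15, 16]
end: lo=0, hi=0; data = [4, 8, 12, 11, 10, 9, 14, 7, 6, 15, 16]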